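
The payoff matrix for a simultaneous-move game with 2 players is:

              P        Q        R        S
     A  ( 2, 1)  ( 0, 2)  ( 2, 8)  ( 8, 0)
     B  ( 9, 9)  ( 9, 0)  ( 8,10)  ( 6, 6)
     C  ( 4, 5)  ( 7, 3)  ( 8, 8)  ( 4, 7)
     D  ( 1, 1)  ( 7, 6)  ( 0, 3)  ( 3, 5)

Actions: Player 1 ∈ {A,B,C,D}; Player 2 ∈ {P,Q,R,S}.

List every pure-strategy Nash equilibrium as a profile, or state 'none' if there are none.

PSNE = {(B,R), (C,R)}

(A,P): not NE [P1→B gives 9>2; P2→R gives 8>1]
(A,Q): not NE [P1→B gives 9>0; P2→R gives 8>2]
(A,R): not NE [P1→C gives 8>2]
(A,S): not NE [P2→R gives 8>0]
(B,P): not NE [P2→R gives 10>9]
(B,Q): not NE [P2→R gives 10>0]
(B,R): NE
(B,S): not NE [P1→A gives 8>6; P2→R gives 10>6]
(C,P): not NE [P1→B gives 9>4; P2→R gives 8>5]
(C,Q): not NE [P1→B gives 9>7; P2→R gives 8>3]
(C,R): NE
(C,S): not NE [P1→A gives 8>4; P2→R gives 8>7]
(D,P): not NE [P1→B gives 9>1; P2→Q gives 6>1]
(D,Q): not NE [P1→B gives 9>7]
(D,R): not NE [P1→C gives 8>0; P2→Q gives 6>3]
(D,S): not NE [P1→A gives 8>3; P2→Q gives 6>5]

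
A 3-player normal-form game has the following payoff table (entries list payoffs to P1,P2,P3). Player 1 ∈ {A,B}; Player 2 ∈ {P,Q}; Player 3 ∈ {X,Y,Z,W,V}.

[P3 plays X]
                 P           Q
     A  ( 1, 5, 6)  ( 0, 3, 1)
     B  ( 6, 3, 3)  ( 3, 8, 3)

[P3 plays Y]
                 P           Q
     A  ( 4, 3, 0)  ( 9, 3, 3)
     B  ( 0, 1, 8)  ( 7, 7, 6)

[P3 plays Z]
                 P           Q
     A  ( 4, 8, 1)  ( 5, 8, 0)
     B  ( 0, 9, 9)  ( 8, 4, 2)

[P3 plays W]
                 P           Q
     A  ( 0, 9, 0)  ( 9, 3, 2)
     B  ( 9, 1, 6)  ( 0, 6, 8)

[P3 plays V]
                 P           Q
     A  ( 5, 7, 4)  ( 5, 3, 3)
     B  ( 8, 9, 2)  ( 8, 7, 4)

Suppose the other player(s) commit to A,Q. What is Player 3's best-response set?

P3 best: {Y,V}

u_3(X vs A,Q) = 1
u_3(Y vs A,Q) = 3
u_3(Z vs A,Q) = 0
u_3(W vs A,Q) = 2
u_3(V vs A,Q) = 3
max payoff 3 at {Y,V}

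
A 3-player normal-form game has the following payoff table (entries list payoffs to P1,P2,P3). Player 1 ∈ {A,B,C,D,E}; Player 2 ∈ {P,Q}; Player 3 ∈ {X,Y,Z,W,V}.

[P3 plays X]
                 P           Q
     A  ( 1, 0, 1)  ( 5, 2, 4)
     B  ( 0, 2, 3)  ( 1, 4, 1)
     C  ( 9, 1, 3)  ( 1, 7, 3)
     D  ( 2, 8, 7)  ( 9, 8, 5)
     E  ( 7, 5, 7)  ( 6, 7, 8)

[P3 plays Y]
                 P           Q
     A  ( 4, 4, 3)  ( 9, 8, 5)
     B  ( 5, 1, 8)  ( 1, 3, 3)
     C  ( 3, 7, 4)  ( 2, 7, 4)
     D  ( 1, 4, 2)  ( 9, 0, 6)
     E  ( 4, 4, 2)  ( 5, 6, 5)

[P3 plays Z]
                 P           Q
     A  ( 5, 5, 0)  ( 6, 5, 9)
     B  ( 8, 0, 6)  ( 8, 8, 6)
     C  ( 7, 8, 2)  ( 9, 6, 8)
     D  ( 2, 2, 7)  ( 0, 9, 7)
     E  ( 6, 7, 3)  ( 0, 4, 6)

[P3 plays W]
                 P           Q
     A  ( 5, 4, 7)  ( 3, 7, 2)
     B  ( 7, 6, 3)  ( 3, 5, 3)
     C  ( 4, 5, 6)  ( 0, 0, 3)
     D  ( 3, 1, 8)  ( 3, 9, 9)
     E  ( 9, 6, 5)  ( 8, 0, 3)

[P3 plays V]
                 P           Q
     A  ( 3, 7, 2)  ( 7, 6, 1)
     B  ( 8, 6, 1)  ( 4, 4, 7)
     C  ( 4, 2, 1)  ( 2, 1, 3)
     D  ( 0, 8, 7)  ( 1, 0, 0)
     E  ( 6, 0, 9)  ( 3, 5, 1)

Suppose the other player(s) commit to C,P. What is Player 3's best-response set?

u_3(X vs C,P) = 3
u_3(Y vs C,P) = 4
u_3(Z vs C,P) = 2
u_3(W vs C,P) = 6
u_3(V vs C,P) = 1
max payoff 6 at {W}

BR_3 = {W}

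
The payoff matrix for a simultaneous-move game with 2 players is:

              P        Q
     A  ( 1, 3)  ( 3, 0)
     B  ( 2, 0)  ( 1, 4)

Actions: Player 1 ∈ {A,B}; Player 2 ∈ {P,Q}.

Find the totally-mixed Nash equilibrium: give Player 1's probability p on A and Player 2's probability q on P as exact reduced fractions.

P1 mixes 4/7 on A; P2 mixes 2/3 on P

P1 indiff ⇒ q·1+(1-q)·3 = q·2+(1-q)·1 ⇒ q(-1) = (1-q)(-2) ⇒ q = 2/3
P2 indiff ⇒ p·3+(1-p)·0 = p·0+(1-p)·4 ⇒ p(3) = (1-p)(4) ⇒ p = 4/7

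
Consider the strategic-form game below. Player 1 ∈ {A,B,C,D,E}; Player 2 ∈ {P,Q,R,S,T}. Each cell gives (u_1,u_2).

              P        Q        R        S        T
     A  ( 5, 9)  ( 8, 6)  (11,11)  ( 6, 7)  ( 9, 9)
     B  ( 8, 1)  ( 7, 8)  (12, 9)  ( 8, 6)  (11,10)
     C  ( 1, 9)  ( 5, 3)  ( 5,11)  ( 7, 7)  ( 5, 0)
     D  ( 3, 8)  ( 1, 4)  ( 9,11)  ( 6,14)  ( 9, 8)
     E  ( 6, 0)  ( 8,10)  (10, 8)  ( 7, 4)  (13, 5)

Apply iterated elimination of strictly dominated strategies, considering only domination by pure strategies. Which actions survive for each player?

P1 drop C (B beats it: P:8>1 Q:7>5 R:12>5 S:8>7 T:11>5)
P1 drop D (B beats it: P:8>3 Q:7>1 R:12>9 S:8>6 T:11>9)
P2 drop P (R beats it: A:11>9 B:9>1 E:8>0)
P2 drop S (R beats it: A:11>7 B:9>6 E:8>4)
P1→{A,B,E} P2→{Q,R,T}

Survivors P1:{A,B,E} P2:{Q,R,T}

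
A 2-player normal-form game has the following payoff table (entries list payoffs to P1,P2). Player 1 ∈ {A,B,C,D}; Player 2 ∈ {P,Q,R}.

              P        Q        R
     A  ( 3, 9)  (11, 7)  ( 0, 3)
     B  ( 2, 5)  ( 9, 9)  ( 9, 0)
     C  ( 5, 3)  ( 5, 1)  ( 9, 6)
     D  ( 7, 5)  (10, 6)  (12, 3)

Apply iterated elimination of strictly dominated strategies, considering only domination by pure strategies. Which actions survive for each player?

IESDS → P1:{A,D} P2:{P,Q}

P1 drop B (D beats it: P:7>2 Q:10>9 R:12>9)
P1 drop C (D beats it: P:7>5 Q:10>5 R:12>9)
P2 drop R (P beats it: A:9>3 D:5>3)
P1→{A,D} P2→{P,Q}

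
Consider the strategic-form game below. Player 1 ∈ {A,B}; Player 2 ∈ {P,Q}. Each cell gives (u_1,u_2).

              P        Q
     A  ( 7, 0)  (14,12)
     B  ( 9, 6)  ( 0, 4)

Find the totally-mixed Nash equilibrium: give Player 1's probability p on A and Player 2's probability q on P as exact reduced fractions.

(p,q) = (1/7, 7/8)

P1 indiff ⇒ q·7+(1-q)·14 = q·9+(1-q)·0 ⇒ q(-2) = (1-q)(-14) ⇒ q = 7/8
P2 indiff ⇒ p·0+(1-p)·6 = p·12+(1-p)·4 ⇒ p(-12) = (1-p)(-2) ⇒ p = 1/7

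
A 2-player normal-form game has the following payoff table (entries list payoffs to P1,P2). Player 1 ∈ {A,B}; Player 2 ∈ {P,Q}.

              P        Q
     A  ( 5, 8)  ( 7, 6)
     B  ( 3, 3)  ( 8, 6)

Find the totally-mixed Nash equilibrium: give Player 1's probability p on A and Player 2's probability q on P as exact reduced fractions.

p=3/5, q=1/3

P1 indiff ⇒ q·5+(1-q)·7 = q·3+(1-q)·8 ⇒ q(2) = (1-q)(1) ⇒ q = 1/3
P2 indiff ⇒ p·8+(1-p)·3 = p·6+(1-p)·6 ⇒ p(2) = (1-p)(3) ⇒ p = 3/5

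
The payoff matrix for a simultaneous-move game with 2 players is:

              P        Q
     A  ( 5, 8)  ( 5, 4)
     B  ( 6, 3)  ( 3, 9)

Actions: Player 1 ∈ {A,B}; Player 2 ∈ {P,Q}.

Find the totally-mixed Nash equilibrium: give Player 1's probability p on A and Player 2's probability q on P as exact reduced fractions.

(p,q) = (3/5, 2/3)

P1 indiff ⇒ q·5+(1-q)·5 = q·6+(1-q)·3 ⇒ q(-1) = (1-q)(-2) ⇒ q = 2/3
P2 indiff ⇒ p·8+(1-p)·3 = p·4+(1-p)·9 ⇒ p(4) = (1-p)(6) ⇒ p = 3/5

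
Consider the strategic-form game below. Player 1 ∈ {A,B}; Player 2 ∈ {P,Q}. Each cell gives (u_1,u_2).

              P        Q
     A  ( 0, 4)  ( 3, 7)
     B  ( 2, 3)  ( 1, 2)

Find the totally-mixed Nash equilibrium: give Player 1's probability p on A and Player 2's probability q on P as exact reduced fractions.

P1 indiff ⇒ q·0+(1-q)·3 = q·2+(1-q)·1 ⇒ q(-2) = (1-q)(-2) ⇒ q = 1/2
P2 indiff ⇒ p·4+(1-p)·3 = p·7+(1-p)·2 ⇒ p(-3) = (1-p)(-1) ⇒ p = 1/4

p=1/4, q=1/2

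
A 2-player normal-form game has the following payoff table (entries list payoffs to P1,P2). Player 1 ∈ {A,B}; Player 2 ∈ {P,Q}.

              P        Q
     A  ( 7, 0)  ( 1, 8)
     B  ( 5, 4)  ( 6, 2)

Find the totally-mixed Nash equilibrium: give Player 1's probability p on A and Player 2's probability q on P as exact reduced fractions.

(p,q) = (1/5, 5/7)

P1 indiff ⇒ q·7+(1-q)·1 = q·5+(1-q)·6 ⇒ q(2) = (1-q)(5) ⇒ q = 5/7
P2 indiff ⇒ p·0+(1-p)·4 = p·8+(1-p)·2 ⇒ p(-8) = (1-p)(-2) ⇒ p = 1/5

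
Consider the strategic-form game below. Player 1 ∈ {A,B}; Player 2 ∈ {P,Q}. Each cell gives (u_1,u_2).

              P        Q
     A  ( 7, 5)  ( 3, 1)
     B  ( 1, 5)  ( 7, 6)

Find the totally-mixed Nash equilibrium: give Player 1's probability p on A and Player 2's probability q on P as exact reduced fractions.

P1 indiff ⇒ q·7+(1-q)·3 = q·1+(1-q)·7 ⇒ q(6) = (1-q)(4) ⇒ q = 2/5
P2 indiff ⇒ p·5+(1-p)·5 = p·1+(1-p)·6 ⇒ p(4) = (1-p)(1) ⇒ p = 1/5

p=1/5, q=2/5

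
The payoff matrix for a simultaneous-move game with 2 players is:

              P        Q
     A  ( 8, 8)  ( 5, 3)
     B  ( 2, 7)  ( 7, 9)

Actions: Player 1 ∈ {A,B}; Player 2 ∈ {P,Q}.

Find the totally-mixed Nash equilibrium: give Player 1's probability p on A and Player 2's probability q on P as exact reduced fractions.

(p,q) = (2/7, 1/4)

P1 indiff ⇒ q·8+(1-q)·5 = q·2+(1-q)·7 ⇒ q(6) = (1-q)(2) ⇒ q = 1/4
P2 indiff ⇒ p·8+(1-p)·7 = p·3+(1-p)·9 ⇒ p(5) = (1-p)(2) ⇒ p = 2/7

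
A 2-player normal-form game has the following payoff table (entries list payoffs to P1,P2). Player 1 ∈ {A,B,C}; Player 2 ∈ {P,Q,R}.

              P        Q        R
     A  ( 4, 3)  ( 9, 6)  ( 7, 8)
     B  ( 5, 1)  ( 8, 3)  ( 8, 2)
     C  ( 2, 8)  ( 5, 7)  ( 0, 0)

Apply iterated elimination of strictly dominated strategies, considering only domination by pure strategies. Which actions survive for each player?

P1 drop C (A beats it: P:4>2 Q:9>5 R:7>0)
P2 drop P (Q beats it: A:6>3 B:3>1)
P1→{A,B} P2→{Q,R}

Survivors P1:{A,B} P2:{Q,R}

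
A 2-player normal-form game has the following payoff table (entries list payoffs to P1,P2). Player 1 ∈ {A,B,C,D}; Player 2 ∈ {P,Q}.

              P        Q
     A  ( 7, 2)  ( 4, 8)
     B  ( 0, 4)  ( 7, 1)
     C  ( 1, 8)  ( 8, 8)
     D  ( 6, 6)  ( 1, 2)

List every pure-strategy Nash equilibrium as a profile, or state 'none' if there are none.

NE set: (C,Q)

(A,P): not NE [P2→Q gives 8>2]
(A,Q): not NE [P1→C gives 8>4]
(B,P): not NE [P1→A gives 7>0]
(B,Q): not NE [P1→C gives 8>7; P2→P gives 4>1]
(C,P): not NE [P1→A gives 7>1]
(C,Q): NE
(D,P): not NE [P1→A gives 7>6]
(D,Q): not NE [P1→C gives 8>1; P2→P gives 6>2]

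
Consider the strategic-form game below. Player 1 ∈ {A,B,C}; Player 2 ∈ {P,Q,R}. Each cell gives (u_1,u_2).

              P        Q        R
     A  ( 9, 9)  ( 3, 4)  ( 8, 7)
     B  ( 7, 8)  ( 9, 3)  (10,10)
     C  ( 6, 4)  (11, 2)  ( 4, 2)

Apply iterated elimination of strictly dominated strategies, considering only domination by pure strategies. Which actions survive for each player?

P2 drop Q (P beats it: A:9>4 B:8>3 C:4>2)
P1 drop C (A beats it: P:9>6 R:8>4)
P1→{A,B} P2→{P,R}

Survivors P1:{A,B} P2:{P,R}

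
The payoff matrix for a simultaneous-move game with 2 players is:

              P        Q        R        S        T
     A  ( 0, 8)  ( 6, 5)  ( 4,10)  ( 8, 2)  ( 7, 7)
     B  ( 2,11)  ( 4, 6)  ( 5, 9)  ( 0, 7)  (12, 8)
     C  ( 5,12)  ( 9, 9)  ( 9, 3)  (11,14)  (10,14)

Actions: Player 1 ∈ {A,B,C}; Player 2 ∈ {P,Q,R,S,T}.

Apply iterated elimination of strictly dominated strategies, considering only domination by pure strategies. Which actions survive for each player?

Remaining: P1:{B,C} P2:{P,S,T}

P1 drop A (C beats it: P:5>0 Q:9>6 R:9>4 S:11>8 T:10>7)
P2 drop Q (P beats it: B:11>6 C:12>9)
P2 drop R (P beats it: B:11>9 C:12>3)
P1→{B,C} P2→{P,S,T}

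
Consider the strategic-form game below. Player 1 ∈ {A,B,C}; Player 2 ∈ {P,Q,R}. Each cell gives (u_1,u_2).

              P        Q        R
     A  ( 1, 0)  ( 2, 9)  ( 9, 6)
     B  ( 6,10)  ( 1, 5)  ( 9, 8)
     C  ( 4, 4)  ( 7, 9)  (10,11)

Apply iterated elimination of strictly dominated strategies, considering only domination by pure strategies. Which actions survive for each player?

Remaining: P1:{B,C} P2:{P,R}

P1 drop A (C beats it: P:4>1 Q:7>2 R:10>9)
P2 drop Q (R beats it: B:8>5 C:11>9)
P1→{B,C} P2→{P,R}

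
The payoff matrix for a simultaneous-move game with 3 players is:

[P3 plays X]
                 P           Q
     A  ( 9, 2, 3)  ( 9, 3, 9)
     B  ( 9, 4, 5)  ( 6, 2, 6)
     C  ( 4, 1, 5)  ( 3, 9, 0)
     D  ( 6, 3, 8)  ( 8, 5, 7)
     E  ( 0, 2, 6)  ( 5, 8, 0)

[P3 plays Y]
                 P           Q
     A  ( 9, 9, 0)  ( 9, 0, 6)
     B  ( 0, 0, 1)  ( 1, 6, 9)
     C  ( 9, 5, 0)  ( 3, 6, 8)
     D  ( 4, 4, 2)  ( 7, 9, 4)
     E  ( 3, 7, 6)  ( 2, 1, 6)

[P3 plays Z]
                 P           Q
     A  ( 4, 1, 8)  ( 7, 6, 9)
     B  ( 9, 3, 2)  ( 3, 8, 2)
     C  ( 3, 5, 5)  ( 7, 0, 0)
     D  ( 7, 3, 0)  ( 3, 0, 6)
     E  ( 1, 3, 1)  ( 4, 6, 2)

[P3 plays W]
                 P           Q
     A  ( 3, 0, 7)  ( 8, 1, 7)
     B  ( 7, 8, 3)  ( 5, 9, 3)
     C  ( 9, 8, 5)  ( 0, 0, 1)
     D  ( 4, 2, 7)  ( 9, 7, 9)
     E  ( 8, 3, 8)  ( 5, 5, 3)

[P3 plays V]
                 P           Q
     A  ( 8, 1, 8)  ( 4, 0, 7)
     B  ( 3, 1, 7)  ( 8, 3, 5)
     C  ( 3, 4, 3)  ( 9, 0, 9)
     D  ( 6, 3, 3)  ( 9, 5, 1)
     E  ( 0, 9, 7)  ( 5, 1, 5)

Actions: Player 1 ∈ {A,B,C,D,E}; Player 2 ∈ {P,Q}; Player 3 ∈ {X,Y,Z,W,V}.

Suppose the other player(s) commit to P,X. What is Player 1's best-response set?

P1 best: {A,B}

u_1(A vs P,X) = 9
u_1(B vs P,X) = 9
u_1(C vs P,X) = 4
u_1(D vs P,X) = 6
u_1(E vs P,X) = 0
max payoff 9 at {A,B}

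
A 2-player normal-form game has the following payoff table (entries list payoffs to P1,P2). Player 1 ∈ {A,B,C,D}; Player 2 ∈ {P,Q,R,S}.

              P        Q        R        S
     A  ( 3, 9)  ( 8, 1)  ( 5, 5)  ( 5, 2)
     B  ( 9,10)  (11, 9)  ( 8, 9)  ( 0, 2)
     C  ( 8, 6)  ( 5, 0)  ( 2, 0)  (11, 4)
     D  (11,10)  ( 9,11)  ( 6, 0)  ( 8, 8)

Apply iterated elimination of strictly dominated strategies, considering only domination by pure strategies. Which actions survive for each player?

Survivors P1:{B,D} P2:{P,Q}

P1 drop A (D beats it: P:11>3 Q:9>8 R:6>5 S:8>5)
P2 drop R (P beats it: B:10>9 C:6>0 D:10>0)
P2 drop S (P beats it: B:10>2 C:6>4 D:10>8)
P1 drop C (B beats it: P:9>8 Q:11>5)
P1→{B,D} P2→{P,Q}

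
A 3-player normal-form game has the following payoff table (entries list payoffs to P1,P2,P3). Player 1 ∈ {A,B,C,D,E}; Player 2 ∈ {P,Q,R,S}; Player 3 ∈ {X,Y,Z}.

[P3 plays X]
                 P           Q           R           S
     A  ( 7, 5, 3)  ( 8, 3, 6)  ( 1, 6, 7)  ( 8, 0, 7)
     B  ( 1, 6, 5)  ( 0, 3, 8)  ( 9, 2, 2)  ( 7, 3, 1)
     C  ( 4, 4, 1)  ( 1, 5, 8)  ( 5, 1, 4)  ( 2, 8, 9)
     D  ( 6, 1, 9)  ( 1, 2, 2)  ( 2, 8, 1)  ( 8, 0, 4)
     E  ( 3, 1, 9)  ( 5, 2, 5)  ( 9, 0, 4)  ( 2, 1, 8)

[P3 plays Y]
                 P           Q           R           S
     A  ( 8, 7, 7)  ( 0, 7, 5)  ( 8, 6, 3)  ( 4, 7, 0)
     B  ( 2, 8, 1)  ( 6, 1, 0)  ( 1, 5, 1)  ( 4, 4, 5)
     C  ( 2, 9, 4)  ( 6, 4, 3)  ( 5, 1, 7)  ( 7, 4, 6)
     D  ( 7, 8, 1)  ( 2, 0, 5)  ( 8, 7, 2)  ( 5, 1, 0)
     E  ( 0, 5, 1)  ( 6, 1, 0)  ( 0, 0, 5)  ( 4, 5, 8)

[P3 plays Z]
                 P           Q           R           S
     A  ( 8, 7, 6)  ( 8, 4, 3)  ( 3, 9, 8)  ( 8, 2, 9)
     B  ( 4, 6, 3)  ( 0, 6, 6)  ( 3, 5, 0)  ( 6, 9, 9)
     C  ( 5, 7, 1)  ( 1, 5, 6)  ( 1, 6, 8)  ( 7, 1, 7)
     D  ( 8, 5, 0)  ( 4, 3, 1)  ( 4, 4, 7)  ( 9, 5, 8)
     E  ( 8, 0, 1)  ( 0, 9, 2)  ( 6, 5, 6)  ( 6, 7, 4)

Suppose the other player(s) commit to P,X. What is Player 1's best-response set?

P1 best: {A}

u_1(A vs P,X) = 7
u_1(B vs P,X) = 1
u_1(C vs P,X) = 4
u_1(D vs P,X) = 6
u_1(E vs P,X) = 3
max payoff 7 at {A}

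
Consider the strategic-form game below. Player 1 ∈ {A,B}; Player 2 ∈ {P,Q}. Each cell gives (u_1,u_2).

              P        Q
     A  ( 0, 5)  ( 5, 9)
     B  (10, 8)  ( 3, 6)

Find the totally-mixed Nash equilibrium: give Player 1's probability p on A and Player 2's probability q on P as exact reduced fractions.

P1 indiff ⇒ q·0+(1-q)·5 = q·10+(1-q)·3 ⇒ q(-10) = (1-q)(-2) ⇒ q = 1/6
P2 indiff ⇒ p·5+(1-p)·8 = p·9+(1-p)·6 ⇒ p(-4) = (1-p)(-2) ⇒ p = 1/3

(p,q) = (1/3, 1/6)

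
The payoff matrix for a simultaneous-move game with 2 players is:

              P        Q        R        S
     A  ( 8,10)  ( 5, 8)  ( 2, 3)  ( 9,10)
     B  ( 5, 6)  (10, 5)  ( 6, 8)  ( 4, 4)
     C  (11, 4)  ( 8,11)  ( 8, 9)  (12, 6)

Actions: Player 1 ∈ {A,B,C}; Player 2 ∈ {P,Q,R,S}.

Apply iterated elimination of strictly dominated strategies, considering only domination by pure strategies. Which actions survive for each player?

P1 drop A (C beats it: P:11>8 Q:8>5 R:8>2 S:12>9)
P2 drop P (R beats it: B:8>6 C:9>4)
P2 drop S (Q beats it: B:5>4 C:11>6)
P1→{B,C} P2→{Q,R}

Survivors P1:{B,C} P2:{Q,R}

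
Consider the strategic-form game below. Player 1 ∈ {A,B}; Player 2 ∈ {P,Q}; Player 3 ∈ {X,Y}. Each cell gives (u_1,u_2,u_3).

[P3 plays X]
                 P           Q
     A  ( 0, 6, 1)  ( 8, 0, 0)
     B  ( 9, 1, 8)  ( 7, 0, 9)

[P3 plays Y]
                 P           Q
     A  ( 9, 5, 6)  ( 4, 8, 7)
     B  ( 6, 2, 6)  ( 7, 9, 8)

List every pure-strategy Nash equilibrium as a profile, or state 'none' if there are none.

NE set: (B,P,X)

(A,P,X): not NE [P1→B gives 9>0; P3→Y gives 6>1]
(A,P,Y): not NE [P2→Q gives 8>5]
(A,Q,X): not NE [P2→P gives 6>0; P3→Y gives 7>0]
(A,Q,Y): not NE [P1→B gives 7>4]
(B,P,X): NE
(B,P,Y): not NE [P1→A gives 9>6; P2→Q gives 9>2; P3→X gives 8>6]
(B,Q,X): not NE [P1→A gives 8>7; P2→P gives 1>0]
(B,Q,Y): not NE [P3→X gives 9>8]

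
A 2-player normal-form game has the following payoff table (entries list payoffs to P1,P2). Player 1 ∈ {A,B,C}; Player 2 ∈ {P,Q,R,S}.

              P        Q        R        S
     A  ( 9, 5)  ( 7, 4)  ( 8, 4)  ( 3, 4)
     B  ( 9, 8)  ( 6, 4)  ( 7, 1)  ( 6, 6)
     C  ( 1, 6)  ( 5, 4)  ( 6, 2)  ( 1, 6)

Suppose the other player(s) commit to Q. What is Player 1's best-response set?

argmax u_1 = {A}

u_1(A vs Q) = 7
u_1(B vs Q) = 6
u_1(C vs Q) = 5
max payoff 7 at {A}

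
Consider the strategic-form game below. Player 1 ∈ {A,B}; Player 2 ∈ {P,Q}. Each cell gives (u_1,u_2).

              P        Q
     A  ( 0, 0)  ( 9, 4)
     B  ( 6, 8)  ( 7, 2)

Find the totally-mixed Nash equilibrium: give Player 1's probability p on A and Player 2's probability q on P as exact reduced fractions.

P1 indiff ⇒ q·0+(1-q)·9 = q·6+(1-q)·7 ⇒ q(-6) = (1-q)(-2) ⇒ q = 1/4
P2 indiff ⇒ p·0+(1-p)·8 = p·4+(1-p)·2 ⇒ p(-4) = (1-p)(-6) ⇒ p = 3/5

(p,q) = (3/5, 1/4)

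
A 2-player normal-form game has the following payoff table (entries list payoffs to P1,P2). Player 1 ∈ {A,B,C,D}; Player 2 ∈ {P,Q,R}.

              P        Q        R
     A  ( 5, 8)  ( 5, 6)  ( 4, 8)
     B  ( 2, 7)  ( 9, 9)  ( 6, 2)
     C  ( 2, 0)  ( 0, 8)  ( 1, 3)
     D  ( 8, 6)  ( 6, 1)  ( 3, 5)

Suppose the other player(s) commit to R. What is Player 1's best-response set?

argmax u_1 = {B}

u_1(A vs R) = 4
u_1(B vs R) = 6
u_1(C vs R) = 1
u_1(D vs R) = 3
max payoff 6 at {B}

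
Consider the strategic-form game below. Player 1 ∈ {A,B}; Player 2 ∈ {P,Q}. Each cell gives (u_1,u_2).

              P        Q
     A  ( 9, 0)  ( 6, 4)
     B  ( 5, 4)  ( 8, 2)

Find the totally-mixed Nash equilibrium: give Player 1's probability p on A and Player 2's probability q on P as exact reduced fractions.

(p,q) = (1/3, 1/3)

P1 indiff ⇒ q·9+(1-q)·6 = q·5+(1-q)·8 ⇒ q(4) = (1-q)(2) ⇒ q = 1/3
P2 indiff ⇒ p·0+(1-p)·4 = p·4+(1-p)·2 ⇒ p(-4) = (1-p)(-2) ⇒ p = 1/3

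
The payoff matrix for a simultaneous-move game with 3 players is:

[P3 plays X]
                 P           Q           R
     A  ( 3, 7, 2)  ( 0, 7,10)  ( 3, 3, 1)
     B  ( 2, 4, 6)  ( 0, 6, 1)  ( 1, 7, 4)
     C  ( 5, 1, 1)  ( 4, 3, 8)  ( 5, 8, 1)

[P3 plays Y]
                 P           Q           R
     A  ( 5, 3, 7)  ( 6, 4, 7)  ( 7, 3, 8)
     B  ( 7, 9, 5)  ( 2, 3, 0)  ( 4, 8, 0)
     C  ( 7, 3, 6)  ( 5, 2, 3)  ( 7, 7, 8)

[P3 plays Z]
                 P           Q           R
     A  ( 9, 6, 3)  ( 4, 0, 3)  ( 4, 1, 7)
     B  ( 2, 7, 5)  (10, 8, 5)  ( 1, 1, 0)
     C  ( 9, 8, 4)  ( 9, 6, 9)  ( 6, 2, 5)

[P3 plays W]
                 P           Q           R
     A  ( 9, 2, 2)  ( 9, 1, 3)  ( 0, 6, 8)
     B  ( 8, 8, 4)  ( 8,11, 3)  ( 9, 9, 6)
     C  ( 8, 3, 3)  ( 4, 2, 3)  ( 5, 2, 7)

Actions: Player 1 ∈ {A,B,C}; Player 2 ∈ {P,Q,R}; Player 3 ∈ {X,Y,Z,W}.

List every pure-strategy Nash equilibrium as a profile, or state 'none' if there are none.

(A,P,X): not NE [P1→C gives 5>3; P3→Y gives 7>2]
(A,P,Y): not NE [P1→C gives 7>5; P2→Q gives 4>3]
(A,P,Z): not NE [P3→Y gives 7>3]
(A,P,W): not NE [P2→R gives 6>2; P3→Y gives 7>2]
(A,Q,X): not NE [P1→C gives 4>0]
(A,Q,Y): not NE [P3→X gives 10>7]
(A,Q,Z): not NE [P1→B gives 10>4; P2→P gives 6>0; P3→X gives 10>3]
(A,Q,W): not NE [P2→R gives 6>1; P3→X gives 10>3]
(A,R,X): not NE [P1→C gives 5>3; P2→Q gives 7>3; P3→W gives 8>1]
(A,R,Y): not NE [P2→Q gives 4>3]
(A,R,Z): not NE [P1→C gives 6>4; P2→P gives 6>1; P3→W gives 8>7]
(A,R,W): not NE [P1→B gives 9>0]
(B,P,X): not NE [P1→C gives 5>2; P2→R gives 7>4]
(B,P,Y): not NE [P3→X gives 6>5]
(B,P,Z): not NE [P1→C gives 9>2; P2→Q gives 8>7; P3→X gives 6>5]
(B,P,W): not NE [P1→A gives 9>8; P2→Q gives 11>8; P3→X gives 6>4]
(B,Q,X): not NE [P1→C gives 4>0; P2→R gives 7>6; P3→Z gives 5>1]
(B,Q,Y): not NE [P1→A gives 6>2; P2→P gives 9>3; P3→Z gives 5>0]
(B,Q,Z): NE
(B,Q,W): not NE [P1→A gives 9>8; P3→Z gives 5>3]
(B,R,X): not NE [P1→C gives 5>1; P3→W gives 6>4]
(B,R,Y): not NE [P1→C gives 7>4; P2→P gives 9>8; P3→W gives 6>0]
(B,R,Z): not NE [P1→C gives 6>1; P2→Q gives 8>1; P3→W gives 6>0]
(B,R,W): not NE [P2→Q gives 11>9]
(C,P,X): not NE [P2→R gives 8>1; P3→Y gives 6>1]
(C,P,Y): not NE [P2→R gives 7>3]
(C,P,Z): not NE [P3→Y gives 6>4]
(C,P,W): not NE [P1→A gives 9>8; P3→Y gives 6>3]
(C,Q,X): not NE [P2→R gives 8>3; P3→Z gives 9>8]
(C,Q,Y): not NE [P1→A gives 6>5; P2→R gives 7>2; P3→Z gives 9>3]
(C,Q,Z): not NE [P1→B gives 10>9; P2→P gives 8>6]
(C,Q,W): not NE [P1→A gives 9>4; P2→P gives 3>2; P3→Z gives 9>3]
(C,R,X): not NE [P3→Y gives 8>1]
(C,R,Y): NE
(C,R,Z): not NE [P2→P gives 8>2; P3→Y gives 8>5]
(C,R,W): not NE [P1→B gives 9>5; P2→P gives 3>2; P3→Y gives 8>7]

NE set: (B,Q,Z), (C,R,Y)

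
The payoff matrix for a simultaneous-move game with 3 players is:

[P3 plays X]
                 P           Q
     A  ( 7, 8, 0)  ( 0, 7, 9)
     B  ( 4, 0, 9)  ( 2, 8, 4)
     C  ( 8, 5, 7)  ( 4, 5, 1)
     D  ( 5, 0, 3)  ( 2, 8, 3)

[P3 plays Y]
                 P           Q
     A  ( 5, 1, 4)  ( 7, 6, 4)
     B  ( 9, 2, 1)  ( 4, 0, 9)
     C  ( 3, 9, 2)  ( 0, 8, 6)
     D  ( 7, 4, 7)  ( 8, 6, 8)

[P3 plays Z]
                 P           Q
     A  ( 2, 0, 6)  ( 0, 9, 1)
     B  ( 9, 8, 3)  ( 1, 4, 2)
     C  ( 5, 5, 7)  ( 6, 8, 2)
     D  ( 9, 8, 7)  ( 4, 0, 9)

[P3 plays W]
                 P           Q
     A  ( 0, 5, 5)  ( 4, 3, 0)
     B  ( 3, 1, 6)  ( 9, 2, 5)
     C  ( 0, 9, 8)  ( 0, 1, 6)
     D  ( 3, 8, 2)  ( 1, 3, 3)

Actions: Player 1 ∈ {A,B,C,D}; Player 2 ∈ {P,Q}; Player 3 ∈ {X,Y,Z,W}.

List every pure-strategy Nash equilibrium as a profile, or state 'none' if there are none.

Nash profiles: (D,P,Z)

(A,P,X): not NE [P1→C gives 8>7; P3→Z gives 6>0]
(A,P,Y): not NE [P1→B gives 9>5; P2→Q gives 6>1; P3→Z gives 6>4]
(A,P,Z): not NE [P1→D gives 9>2; P2→Q gives 9>0]
(A,P,W): not NE [P1→D gives 3>0; P3→Z gives 6>5]
(A,Q,X): not NE [P1→C gives 4>0; P2→P gives 8>7]
(A,Q,Y): not NE [P1→D gives 8>7; P3→X gives 9>4]
(A,Q,Z): not NE [P1→C gives 6>0; P3→X gives 9>1]
(A,Q,W): not NE [P1→B gives 9>4; P2→P gives 5>3; P3→X gives 9>0]
(B,P,X): not NE [P1→C gives 8>4; P2→Q gives 8>0]
(B,P,Y): not NE [P3→X gives 9>1]
(B,P,Z): not NE [P3→X gives 9>3]
(B,P,W): not NE [P2→Q gives 2>1; P3→X gives 9>6]
(B,Q,X): not NE [P1→C gives 4>2; P3→Y gives 9>4]
(B,Q,Y): not NE [P1→D gives 8>4; P2→P gives 2>0]
(B,Q,Z): not NE [P1→C gives 6>1; P2→P gives 8>4; P3→Y gives 9>2]
(B,Q,W): not NE [P3→Y gives 9>5]
(C,P,X): not NE [P3→W gives 8>7]
(C,P,Y): not NE [P1→B gives 9>3; P3→W gives 8>2]
(C,P,Z): not NE [P1→D gives 9>5; P2→Q gives 8>5; P3→W gives 8>7]
(C,P,W): not NE [P1→D gives 3>0]
(C,Q,X): not NE [P3→W gives 6>1]
(C,Q,Y): not NE [P1→D gives 8>0; P2→P gives 9>8]
(C,Q,Z): not NE [P3→W gives 6>2]
(C,Q,W): not NE [P1→B gives 9>0; P2→P gives 9>1]
(D,P,X): not NE [P1→C gives 8>5; P2→Q gives 8>0; P3→Z gives 7>3]
(D,P,Y): not NE [P1→B gives 9>7; P2→Q gives 6>4]
(D,P,Z): NE
(D,P,W): not NE [P3→Z gives 7>2]
(D,Q,X): not NE [P1→C gives 4>2; P3→Z gives 9>3]
(D,Q,Y): not NE [P3→Z gives 9>8]
(D,Q,Z): not NE [P1→C gives 6>4; P2→P gives 8>0]
(D,Q,W): not NE [P1→B gives 9>1; P2→P gives 8>3; P3→Z gives 9>3]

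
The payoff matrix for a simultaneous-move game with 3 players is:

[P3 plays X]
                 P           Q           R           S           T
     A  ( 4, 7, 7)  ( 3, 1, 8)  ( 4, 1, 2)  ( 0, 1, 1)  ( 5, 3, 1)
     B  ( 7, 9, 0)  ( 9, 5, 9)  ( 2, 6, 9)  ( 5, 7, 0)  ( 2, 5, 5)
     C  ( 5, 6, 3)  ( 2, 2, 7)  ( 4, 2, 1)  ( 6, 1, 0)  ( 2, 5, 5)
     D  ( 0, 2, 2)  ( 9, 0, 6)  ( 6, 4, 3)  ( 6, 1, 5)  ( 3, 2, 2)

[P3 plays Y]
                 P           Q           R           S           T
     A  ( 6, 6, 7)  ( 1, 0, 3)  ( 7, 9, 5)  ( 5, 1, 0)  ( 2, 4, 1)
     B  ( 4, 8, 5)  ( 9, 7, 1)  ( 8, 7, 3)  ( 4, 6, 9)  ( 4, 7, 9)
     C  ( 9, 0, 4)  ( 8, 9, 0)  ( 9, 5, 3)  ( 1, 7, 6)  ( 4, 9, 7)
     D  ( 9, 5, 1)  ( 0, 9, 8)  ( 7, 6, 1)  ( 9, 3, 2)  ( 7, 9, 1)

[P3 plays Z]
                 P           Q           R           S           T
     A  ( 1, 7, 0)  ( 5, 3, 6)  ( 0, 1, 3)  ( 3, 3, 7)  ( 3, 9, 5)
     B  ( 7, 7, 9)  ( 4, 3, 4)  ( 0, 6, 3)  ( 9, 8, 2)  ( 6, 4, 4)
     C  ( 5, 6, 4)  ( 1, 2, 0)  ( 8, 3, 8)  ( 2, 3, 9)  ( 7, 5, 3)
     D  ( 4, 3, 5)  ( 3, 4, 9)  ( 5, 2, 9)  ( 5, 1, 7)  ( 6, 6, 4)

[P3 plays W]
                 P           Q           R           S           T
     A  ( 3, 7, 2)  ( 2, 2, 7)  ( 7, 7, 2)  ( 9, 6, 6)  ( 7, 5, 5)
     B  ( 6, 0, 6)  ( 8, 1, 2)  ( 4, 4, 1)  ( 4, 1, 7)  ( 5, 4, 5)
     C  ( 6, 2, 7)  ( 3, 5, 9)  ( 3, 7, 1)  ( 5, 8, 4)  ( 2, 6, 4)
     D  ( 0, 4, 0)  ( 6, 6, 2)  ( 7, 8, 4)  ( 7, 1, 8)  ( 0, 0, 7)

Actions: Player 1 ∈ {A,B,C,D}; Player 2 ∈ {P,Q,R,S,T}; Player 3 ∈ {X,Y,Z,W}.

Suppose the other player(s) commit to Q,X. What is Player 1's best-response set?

u_1(A vs Q,X) = 3
u_1(B vs Q,X) = 9
u_1(C vs Q,X) = 2
u_1(D vs Q,X) = 9
max payoff 9 at {B,D}

P1 best: {B,D}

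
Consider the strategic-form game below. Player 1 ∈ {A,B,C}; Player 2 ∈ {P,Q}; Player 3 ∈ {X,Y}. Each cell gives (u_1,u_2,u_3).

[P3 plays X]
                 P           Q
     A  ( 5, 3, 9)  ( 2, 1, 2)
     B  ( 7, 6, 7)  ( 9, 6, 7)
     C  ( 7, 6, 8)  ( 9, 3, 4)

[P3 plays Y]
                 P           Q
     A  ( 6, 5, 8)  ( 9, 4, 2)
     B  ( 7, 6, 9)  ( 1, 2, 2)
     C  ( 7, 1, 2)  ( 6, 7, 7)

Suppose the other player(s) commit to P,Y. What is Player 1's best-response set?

P1 best: {B,C}

u_1(A vs P,Y) = 6
u_1(B vs P,Y) = 7
u_1(C vs P,Y) = 7
max payoff 7 at {B,C}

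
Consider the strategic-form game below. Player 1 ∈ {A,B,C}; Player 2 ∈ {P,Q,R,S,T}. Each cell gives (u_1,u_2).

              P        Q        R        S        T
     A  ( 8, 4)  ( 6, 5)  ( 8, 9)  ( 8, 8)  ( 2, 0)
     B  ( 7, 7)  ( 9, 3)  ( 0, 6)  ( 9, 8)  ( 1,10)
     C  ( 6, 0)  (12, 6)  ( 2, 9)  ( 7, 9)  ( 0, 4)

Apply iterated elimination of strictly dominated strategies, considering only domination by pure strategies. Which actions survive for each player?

Survivors P1:{A,B} P2:{R,S,T}

P2 drop P (S beats it: A:8>4 B:8>7 C:9>0)
P2 drop Q (R beats it: A:9>5 B:6>3 C:9>6)
P1 drop C (A beats it: R:8>2 S:8>7 T:2>0)
P1→{A,B} P2→{R,S,T}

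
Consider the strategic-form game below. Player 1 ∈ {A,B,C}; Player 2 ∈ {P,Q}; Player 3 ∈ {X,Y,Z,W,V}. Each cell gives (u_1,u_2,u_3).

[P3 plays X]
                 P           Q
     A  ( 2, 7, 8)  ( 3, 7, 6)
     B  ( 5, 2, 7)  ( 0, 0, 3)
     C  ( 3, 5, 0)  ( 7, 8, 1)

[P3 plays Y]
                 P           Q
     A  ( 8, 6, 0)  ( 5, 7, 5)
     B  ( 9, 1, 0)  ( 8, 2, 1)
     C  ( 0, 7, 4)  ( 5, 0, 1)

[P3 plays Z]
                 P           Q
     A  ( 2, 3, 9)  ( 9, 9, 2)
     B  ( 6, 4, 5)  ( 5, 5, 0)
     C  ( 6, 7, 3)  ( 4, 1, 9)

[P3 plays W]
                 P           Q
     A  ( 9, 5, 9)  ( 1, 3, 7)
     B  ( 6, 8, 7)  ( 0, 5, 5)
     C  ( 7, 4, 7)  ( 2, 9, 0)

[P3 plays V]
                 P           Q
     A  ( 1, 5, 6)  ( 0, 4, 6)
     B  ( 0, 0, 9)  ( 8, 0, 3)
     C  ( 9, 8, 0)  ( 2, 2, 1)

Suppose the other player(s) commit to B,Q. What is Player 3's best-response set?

u_3(X vs B,Q) = 3
u_3(Y vs B,Q) = 1
u_3(Z vs B,Q) = 0
u_3(W vs B,Q) = 5
u_3(V vs B,Q) = 3
max payoff 5 at {W}

BR_3 = {W}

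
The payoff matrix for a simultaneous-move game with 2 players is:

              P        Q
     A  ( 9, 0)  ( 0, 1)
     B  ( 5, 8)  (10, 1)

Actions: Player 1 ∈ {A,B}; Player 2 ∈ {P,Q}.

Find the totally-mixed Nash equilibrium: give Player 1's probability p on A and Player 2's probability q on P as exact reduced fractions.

P1 indiff ⇒ q·9+(1-q)·0 = q·5+(1-q)·10 ⇒ q(4) = (1-q)(10) ⇒ q = 5/7
P2 indiff ⇒ p·0+(1-p)·8 = p·1+(1-p)·1 ⇒ p(-1) = (1-p)(-7) ⇒ p = 7/8

p=7/8, q=5/7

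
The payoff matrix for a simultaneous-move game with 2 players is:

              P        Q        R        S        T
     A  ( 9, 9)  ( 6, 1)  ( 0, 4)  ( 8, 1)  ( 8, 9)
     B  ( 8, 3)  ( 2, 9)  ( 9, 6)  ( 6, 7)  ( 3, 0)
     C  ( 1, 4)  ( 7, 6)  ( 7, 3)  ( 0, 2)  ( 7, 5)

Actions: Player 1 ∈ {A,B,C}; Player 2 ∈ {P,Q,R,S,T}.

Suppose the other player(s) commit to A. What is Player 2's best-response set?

BR_2 = {P,T}

u_2(P vs A) = 9
u_2(Q vs A) = 1
u_2(R vs A) = 4
u_2(S vs A) = 1
u_2(T vs A) = 9
max payoff 9 at {P,T}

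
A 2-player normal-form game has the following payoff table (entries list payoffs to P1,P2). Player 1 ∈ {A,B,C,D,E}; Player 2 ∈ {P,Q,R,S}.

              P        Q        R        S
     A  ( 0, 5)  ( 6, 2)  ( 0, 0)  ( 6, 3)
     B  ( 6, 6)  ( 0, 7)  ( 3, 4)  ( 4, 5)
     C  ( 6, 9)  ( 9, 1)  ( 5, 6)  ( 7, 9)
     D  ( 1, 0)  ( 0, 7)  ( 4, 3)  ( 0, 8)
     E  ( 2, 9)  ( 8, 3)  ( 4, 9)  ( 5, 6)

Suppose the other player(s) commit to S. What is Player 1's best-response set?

P1 best: {C}

u_1(A vs S) = 6
u_1(B vs S) = 4
u_1(C vs S) = 7
u_1(D vs S) = 0
u_1(E vs S) = 5
max payoff 7 at {C}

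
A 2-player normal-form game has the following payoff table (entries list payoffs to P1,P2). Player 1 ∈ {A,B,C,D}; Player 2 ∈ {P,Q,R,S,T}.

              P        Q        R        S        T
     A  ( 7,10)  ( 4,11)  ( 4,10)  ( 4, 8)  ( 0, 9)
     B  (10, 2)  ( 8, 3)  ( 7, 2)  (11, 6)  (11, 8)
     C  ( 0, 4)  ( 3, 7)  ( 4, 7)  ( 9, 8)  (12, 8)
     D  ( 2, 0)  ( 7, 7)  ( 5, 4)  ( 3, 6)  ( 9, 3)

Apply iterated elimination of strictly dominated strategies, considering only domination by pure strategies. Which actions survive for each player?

IESDS → P1:{B,C} P2:{S,T}

P1 drop A (B beats it: P:10>7 Q:8>4 R:7>4 S:11>4 T:11>0)
P1 drop D (B beats it: P:10>2 Q:8>7 R:7>5 S:11>3 T:11>9)
P2 drop P (Q beats it: B:3>2 C:7>4)
P2 drop Q (S beats it: B:6>3 C:8>7)
P2 drop R (S beats it: B:6>2 C:8>7)
P1→{B,C} P2→{S,T}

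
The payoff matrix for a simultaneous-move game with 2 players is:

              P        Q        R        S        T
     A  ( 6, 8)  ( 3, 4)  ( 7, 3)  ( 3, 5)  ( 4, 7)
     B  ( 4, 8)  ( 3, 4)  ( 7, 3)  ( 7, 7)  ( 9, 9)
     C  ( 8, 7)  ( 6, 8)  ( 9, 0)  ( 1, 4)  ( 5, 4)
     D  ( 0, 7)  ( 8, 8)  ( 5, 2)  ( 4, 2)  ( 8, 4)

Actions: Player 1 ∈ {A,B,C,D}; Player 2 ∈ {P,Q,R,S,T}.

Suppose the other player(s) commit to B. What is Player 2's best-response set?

BR_2 = {T}

u_2(P vs B) = 8
u_2(Q vs B) = 4
u_2(R vs B) = 3
u_2(S vs B) = 7
u_2(T vs B) = 9
max payoff 9 at {T}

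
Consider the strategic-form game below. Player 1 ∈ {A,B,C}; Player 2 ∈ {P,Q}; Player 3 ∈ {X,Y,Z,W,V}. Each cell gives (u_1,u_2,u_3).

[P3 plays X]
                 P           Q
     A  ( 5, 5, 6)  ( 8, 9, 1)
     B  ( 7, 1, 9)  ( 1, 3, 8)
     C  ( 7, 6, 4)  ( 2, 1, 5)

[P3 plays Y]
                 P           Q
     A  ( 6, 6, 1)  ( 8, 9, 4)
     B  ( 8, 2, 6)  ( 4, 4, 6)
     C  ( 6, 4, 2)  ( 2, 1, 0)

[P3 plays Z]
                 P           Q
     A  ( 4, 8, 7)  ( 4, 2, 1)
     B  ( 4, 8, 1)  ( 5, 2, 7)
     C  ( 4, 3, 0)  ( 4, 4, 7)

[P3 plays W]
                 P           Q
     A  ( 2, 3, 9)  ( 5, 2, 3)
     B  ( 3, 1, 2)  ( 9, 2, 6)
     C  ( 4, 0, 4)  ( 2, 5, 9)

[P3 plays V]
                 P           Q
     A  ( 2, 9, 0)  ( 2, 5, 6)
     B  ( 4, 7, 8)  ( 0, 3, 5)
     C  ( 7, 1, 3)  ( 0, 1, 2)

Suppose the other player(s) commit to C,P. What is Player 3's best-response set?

P3 best: {X,W}

u_3(X vs C,P) = 4
u_3(Y vs C,P) = 2
u_3(Z vs C,P) = 0
u_3(W vs C,P) = 4
u_3(V vs C,P) = 3
max payoff 4 at {X,W}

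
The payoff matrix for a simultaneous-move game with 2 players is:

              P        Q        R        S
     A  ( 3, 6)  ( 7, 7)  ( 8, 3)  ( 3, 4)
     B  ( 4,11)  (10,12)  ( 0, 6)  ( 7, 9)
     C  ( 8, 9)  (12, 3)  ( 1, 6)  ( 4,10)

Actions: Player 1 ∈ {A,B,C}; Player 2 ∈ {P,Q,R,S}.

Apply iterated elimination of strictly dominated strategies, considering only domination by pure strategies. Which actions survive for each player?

P2 drop R (P beats it: A:6>3 B:11>6 C:9>6)
P1 drop A (B beats it: P:4>3 Q:10>7 S:7>3)
P1→{B,C} P2→{P,Q,S}

Survivors P1:{B,C} P2:{P,Q,S}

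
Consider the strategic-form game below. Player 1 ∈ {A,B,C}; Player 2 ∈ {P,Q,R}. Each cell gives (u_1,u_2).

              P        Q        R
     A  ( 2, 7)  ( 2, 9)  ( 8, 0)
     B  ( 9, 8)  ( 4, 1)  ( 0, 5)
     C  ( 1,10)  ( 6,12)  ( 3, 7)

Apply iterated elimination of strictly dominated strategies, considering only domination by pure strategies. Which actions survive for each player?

P2 drop R (P beats it: A:7>0 B:8>5 C:10>7)
P1 drop A (B beats it: P:9>2 Q:4>2)
P1→{B,C} P2→{P,Q}

Survivors P1:{B,C} P2:{P,Q}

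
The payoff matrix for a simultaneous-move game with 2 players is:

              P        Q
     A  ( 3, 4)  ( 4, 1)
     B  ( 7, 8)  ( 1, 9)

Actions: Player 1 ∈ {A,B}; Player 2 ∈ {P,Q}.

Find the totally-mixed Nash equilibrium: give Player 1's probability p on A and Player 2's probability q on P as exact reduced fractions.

P1 indiff ⇒ q·3+(1-q)·4 = q·7+(1-q)·1 ⇒ q(-4) = (1-q)(-3) ⇒ q = 3/7
P2 indiff ⇒ p·4+(1-p)·8 = p·1+(1-p)·9 ⇒ p(3) = (1-p)(1) ⇒ p = 1/4

p=1/4, q=3/7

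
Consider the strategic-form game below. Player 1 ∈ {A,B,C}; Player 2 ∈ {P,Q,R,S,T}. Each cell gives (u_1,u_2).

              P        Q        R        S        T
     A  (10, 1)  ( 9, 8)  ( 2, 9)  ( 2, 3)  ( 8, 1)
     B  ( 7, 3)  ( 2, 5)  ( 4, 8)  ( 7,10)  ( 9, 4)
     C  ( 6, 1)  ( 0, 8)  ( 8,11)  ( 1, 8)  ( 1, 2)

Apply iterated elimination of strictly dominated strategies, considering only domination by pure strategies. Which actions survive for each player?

Survivors P1:{B,C} P2:{R,S}

P2 drop P (Q beats it: A:8>1 B:5>3 C:8>1)
P2 drop Q (R beats it: A:9>8 B:8>5 C:11>8)
P1 drop A (B beats it: R:4>2 S:7>2 T:9>8)
P2 drop T (R beats it: B:8>4 C:11>2)
P1→{B,C} P2→{R,S}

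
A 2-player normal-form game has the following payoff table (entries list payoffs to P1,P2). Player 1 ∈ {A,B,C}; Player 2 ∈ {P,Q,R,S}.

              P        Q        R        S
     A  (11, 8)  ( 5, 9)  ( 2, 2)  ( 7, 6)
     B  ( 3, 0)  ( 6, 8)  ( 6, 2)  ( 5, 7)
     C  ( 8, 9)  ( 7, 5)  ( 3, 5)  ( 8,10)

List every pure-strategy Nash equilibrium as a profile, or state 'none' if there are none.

NE set: (C,S)

(A,P): not NE [P2→Q gives 9>8]
(A,Q): not NE [P1→C gives 7>5]
(A,R): not NE [P1→B gives 6>2; P2→Q gives 9>2]
(A,S): not NE [P1→C gives 8>7; P2→Q gives 9>6]
(B,P): not NE [P1→A gives 11>3; P2→Q gives 8>0]
(B,Q): not NE [P1→C gives 7>6]
(B,R): not NE [P2→Q gives 8>2]
(B,S): not NE [P1→C gives 8>5; P2→Q gives 8>7]
(C,P): not NE [P1→A gives 11>8; P2→S gives 10>9]
(C,Q): not NE [P2→S gives 10>5]
(C,R): not NE [P1→B gives 6>3; P2→S gives 10>5]
(C,S): NE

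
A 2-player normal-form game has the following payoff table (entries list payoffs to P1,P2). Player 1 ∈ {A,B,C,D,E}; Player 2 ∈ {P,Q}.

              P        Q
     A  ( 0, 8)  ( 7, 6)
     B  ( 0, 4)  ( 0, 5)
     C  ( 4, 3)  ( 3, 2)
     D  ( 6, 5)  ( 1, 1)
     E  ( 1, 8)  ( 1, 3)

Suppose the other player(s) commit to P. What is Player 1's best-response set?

u_1(A vs P) = 0
u_1(B vs P) = 0
u_1(C vs P) = 4
u_1(D vs P) = 6
u_1(E vs P) = 1
max payoff 6 at {D}

BR_1 = {D}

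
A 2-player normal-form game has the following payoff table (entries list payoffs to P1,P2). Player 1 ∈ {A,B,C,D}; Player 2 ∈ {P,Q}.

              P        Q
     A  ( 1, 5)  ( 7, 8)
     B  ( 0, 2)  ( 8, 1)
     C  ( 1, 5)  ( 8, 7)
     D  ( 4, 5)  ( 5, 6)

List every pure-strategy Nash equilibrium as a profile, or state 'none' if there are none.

(A,P): not NE [P1→D gives 4>1; P2→Q gives 8>5]
(A,Q): not NE [P1→C gives 8>7]
(B,P): not NE [P1→D gives 4>0]
(B,Q): not NE [P2→P gives 2>1]
(C,P): not NE [P1→D gives 4>1; P2→Q gives 7>5]
(C,Q): NE
(D,P): not NE [P2→Q gives 6>5]
(D,Q): not NE [P1→C gives 8>5]

NE set: (C,Q)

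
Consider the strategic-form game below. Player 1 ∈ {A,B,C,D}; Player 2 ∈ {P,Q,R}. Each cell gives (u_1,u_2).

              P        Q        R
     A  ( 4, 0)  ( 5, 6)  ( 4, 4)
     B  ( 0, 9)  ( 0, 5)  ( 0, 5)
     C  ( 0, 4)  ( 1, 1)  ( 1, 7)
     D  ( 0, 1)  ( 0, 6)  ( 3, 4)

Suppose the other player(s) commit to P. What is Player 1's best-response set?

u_1(A vs P) = 4
u_1(B vs P) = 0
u_1(C vs P) = 0
u_1(D vs P) = 0
max payoff 4 at {A}

argmax u_1 = {A}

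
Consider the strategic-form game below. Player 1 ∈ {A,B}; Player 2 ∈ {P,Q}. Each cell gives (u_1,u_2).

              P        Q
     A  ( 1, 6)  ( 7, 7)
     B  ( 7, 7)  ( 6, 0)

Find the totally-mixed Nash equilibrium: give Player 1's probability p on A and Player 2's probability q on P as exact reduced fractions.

(p,q) = (7/8, 1/7)

P1 indiff ⇒ q·1+(1-q)·7 = q·7+(1-q)·6 ⇒ q(-6) = (1-q)(-1) ⇒ q = 1/7
P2 indiff ⇒ p·6+(1-p)·7 = p·7+(1-p)·0 ⇒ p(-1) = (1-p)(-7) ⇒ p = 7/8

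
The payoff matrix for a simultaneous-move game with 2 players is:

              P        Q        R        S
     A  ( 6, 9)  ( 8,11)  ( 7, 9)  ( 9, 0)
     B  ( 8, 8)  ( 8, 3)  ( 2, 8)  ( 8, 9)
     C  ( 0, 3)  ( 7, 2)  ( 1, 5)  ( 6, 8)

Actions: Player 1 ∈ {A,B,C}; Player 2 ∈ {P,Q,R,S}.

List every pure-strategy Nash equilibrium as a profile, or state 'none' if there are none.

NE set: (A,Q)

(A,P): not NE [P1→B gives 8>6; P2→Q gives 11>9]
(A,Q): NE
(A,R): not NE [P2→Q gives 11>9]
(A,S): not NE [P2→Q gives 11>0]
(B,P): not NE [P2→S gives 9>8]
(B,Q): not NE [P2→S gives 9>3]
(B,R): not NE [P1→A gives 7>2; P2→S gives 9>8]
(B,S): not NE [P1→A gives 9>8]
(C,P): not NE [P1→B gives 8>0; P2→S gives 8>3]
(C,Q): not NE [P1→B gives 8>7; P2→S gives 8>2]
(C,R): not NE [P1→A gives 7>1; P2→S gives 8>5]
(C,S): not NE [P1→A gives 9>6]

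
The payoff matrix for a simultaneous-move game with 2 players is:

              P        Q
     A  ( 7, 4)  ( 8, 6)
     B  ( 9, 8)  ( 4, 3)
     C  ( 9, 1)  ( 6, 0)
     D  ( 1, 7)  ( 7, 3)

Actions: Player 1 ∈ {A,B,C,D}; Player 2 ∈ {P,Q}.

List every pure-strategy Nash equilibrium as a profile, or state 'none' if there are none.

NE set: (A,Q), (B,P), (C,P)

(A,P): not NE [P1→C gives 9>7; P2→Q gives 6>4]
(A,Q): NE
(B,P): NE
(B,Q): not NE [P1→A gives 8>4; P2→P gives 8>3]
(C,P): NE
(C,Q): not NE [P1→A gives 8>6; P2→P gives 1>0]
(D,P): not NE [P1→C gives 9>1]
(D,Q): not NE [P1→A gives 8>7; P2→P gives 7>3]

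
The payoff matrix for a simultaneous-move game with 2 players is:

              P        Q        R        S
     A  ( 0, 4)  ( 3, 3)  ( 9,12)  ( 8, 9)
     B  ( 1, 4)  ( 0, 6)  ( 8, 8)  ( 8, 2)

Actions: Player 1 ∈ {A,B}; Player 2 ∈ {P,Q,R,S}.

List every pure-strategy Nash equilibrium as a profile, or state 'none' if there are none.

PSNE = {(A,R)}

(A,P): not NE [P1→B gives 1>0; P2→R gives 12>4]
(A,Q): not NE [P2→R gives 12>3]
(A,R): NE
(A,S): not NE [P2→R gives 12>9]
(B,P): not NE [P2→R gives 8>4]
(B,Q): not NE [P1→A gives 3>0; P2→R gives 8>6]
(B,R): not NE [P1→A gives 9>8]
(B,S): not NE [P2→R gives 8>2]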